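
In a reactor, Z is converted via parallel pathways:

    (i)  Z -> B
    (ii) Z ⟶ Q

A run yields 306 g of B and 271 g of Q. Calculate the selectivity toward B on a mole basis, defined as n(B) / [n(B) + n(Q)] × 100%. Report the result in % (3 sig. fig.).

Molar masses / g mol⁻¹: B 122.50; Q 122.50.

53.0 %

n(B) = 306 / 122.50 = 2.498 mol
n(Q) = 271 / 122.50 = 2.212 mol
selectivity = 2.498/(2.498+2.212) × 100 = 53.04 %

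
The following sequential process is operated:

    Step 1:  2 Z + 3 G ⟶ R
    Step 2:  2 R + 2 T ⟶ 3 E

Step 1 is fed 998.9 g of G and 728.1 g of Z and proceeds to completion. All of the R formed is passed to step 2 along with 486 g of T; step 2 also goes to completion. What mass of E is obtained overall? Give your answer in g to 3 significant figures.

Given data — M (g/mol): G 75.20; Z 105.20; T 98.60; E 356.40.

Step 1:
n(G) = 998.9 / 75.20 = 13.28 mol
n(Z) = 728.1 / 105.20 = 6.921 mol
n/ν for G = 13.28/3 = 4.427
n/ν for Z = 6.921/2 = 3.461
Smallest n/ν is Z → limiting reagent.
n(R) produced = (1/2) × 6.921 = 3.461 mol
Step 2:
n(R) available = 3.461 mol
n(T) = 486.0 / 98.60 = 4.929 mol
n/ν for R = 3.461/2 = 1.731
n/ν for T = 4.929/2 = 2.465
Smallest n/ν is R → limiting reagent.
n(E) = (3/2) × 3.461 = 5.192 mol
mass = 5.192 × 356.40 = 1850 g

1850 g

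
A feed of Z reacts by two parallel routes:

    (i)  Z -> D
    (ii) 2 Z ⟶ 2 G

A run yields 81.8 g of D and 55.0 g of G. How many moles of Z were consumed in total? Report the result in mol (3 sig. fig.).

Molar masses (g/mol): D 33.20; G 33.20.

4.12 mol

n(D) = 81.8 / 33.20 = 2.464 mol
n(G) = 55.0 / 33.20 = 1.657 mol
n(Z) via (i) = (1/1)×2.464 = 2.464 mol
n(Z) via (ii) = (2/2)×1.657 = 1.657 mol
total n(Z) = 2.464 + 1.657 = 4.121 mol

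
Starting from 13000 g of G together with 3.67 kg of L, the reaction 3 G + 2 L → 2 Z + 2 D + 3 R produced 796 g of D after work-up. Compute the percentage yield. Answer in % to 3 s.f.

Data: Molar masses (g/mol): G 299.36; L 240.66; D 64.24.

n(G) = 13000 / 299.36 = 43.43 mol
n(L) = 3.670×1000 / 240.66 = 15.25 mol
n/ν for G = 43.43/3 = 14.48
n/ν for L = 15.25/2 = 7.625
Smallest n/ν is L → limiting reagent.
theoretical n(D) = (2/2) × 15.25 = 15.25 mol → 979.7 g
% yield = 796 / 979.7 × 100 = 81.25 %

81.3 %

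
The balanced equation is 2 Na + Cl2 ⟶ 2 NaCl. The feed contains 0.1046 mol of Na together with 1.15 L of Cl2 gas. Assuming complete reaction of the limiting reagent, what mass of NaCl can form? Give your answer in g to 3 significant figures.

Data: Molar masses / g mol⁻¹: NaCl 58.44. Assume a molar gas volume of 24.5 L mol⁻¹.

5.49 g

n(Na) = 0.1046 mol
n(Cl2) = 1.150 / 24.5 = 0.04694 mol
n/ν for Na = 0.1046/2 = 0.05230
n/ν for Cl2 = 0.04694/1 = 0.04694
Smallest n/ν is Cl2 → limiting reagent.
n(NaCl) = (2/1) × 0.04694 = 0.09388 mol
mass = 0.09388 × 58.44 = 5.486 g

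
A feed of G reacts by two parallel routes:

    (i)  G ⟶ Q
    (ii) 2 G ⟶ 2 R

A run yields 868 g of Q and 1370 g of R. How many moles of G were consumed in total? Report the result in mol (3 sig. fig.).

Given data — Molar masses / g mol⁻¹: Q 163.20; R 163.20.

13.7 mol

n(Q) = 868 / 163.20 = 5.319 mol
n(R) = 1370 / 163.20 = 8.395 mol
n(G) via (i) = (1/1)×5.319 = 5.319 mol
n(G) via (ii) = (2/2)×8.395 = 8.395 mol
total n(G) = 5.319 + 8.395 = 13.71 mol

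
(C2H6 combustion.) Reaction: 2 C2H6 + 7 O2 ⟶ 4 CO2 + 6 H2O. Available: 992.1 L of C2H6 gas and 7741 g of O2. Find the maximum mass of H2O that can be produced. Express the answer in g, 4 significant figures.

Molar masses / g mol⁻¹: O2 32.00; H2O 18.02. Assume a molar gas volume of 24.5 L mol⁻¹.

n(C2H6) = 992.1 / 24.5 = 40.49 mol
n(O2) = 7741 / 32.00 = 241.9 mol
n/ν → C2H6: 20.25, O2: 34.56; C2H6 is limiting.
n(H2O) = (6/2) × 40.49 = 121.5 mol
mass = 121.5 × 18.02 = 2189 g

2189 g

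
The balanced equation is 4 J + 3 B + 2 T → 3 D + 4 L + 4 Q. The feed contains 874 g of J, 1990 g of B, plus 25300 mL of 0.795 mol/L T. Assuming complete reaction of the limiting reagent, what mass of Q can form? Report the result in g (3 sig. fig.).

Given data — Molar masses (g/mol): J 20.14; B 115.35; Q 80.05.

1840 g

n(J) = 874.0 / 20.14 = 43.40 mol
n(B) = 1990 / 115.35 = 17.25 mol
n(T) = 0.795 × 25300/1000 = 20.11 mol
n/ν → J: 10.85, B: 5.750, T: 10.06; B is limiting.
n(Q) = (4/3) × 17.25 = 23.00 mol
mass = 23.00 × 80.05 = 1841 g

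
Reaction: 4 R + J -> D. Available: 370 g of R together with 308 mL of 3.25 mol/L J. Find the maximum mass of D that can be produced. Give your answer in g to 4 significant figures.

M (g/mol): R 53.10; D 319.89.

n(R) = 370.0 / 53.10 = 6.968 mol
n(J) = 3.25 × 308.0/1000 = 1.001 mol
n/ν for R = 6.968/4 = 1.742
n/ν for J = 1.001/1 = 1.001
Smallest n/ν is J → limiting reagent.
n(D) = (1/1) × 1.001 = 1.001 mol
mass = 1.001 × 319.89 = 320.2 g

320.2 g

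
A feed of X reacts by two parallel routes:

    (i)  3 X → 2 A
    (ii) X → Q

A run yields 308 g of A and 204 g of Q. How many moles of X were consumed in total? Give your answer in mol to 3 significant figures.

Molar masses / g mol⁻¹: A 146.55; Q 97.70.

n(A) = 308 / 146.55 = 2.102 mol
n(Q) = 204 / 97.70 = 2.088 mol
n(X) via (i) = (3/2)×2.102 = 3.153 mol
n(X) via (ii) = (1/1)×2.088 = 2.088 mol
total n(X) = 3.153 + 2.088 = 5.241 mol

5.24 mol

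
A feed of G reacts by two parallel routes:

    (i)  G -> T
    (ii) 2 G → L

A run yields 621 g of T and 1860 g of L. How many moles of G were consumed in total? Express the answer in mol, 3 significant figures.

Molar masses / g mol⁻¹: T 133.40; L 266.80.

n(T) = 621 / 133.40 = 4.655 mol
n(L) = 1860 / 266.80 = 6.972 mol
n(G) via (i) = (1/1)×4.655 = 4.655 mol
n(G) via (ii) = (2/1)×6.972 = 13.94 mol
total n(G) = 4.655 + 13.94 = 18.60 mol

18.6 mol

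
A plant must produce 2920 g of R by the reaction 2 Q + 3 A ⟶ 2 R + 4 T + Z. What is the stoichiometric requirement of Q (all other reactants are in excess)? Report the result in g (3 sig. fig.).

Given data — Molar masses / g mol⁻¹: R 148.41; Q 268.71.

n(R) = 2920 / 148.41 = 19.68 mol
n(Q) = (2/2) × 19.68 = 19.68 mol
mass = 19.68 × 268.71 = 5288 g

5290 g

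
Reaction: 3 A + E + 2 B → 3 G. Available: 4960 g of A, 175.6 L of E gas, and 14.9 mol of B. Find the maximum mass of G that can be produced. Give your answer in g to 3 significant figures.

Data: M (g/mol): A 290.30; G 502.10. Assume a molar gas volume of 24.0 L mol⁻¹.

8580 g

n(A) = 4960 / 290.30 = 17.09 mol
n(E) = 175.6 / 24.0 = 7.317 mol
n(B) = 14.90 mol
n/ν → A: 5.697, E: 7.317, B: 7.450; A is limiting.
n(G) = (3/3) × 17.09 = 17.09 mol
mass = 17.09 × 502.10 = 8581 g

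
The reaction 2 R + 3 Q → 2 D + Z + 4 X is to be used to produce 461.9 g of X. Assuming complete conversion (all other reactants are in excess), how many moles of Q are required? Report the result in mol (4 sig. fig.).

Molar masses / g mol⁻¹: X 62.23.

5.567 mol

n(X) = 461.9 / 62.23 = 7.422 mol
n(Q) = (3/4) × 7.422 = 5.567 mol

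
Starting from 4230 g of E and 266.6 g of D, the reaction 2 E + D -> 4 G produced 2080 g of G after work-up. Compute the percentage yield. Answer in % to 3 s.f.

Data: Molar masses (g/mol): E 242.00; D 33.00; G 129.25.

n(E) = 4230 / 242.00 = 17.48 mol
n(D) = 266.6 / 33.00 = 8.079 mol
n/ν for E = 17.48/2 = 8.740
n/ν for D = 8.079/1 = 8.079
Smallest n/ν is D → limiting reagent.
theoretical n(G) = (4/1) × 8.079 = 32.32 mol → 4177 g
% yield = 2080 / 4177 × 100 = 49.80 %

49.8 %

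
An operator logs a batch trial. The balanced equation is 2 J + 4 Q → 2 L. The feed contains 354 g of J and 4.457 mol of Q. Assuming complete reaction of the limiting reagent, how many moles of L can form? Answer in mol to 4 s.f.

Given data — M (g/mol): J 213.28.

n(J) = 354.0 / 213.28 = 1.660 mol
n(Q) = 4.457 mol
n/ν for J = 1.660/2 = 0.8300
n/ν for Q = 4.457/4 = 1.114
Smallest n/ν is J → limiting reagent.
n(L) = (2/2) × 1.660 = 1.660 mol

1.660 mol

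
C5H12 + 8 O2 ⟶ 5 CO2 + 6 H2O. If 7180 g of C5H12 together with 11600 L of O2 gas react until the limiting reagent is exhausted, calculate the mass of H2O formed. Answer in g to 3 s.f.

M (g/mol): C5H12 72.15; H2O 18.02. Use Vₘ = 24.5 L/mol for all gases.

n(C5H12) = 7180 / 72.15 = 99.51 mol
n(O2) = 11600 / 24.5 = 473.5 mol
n/ν for C5H12 = 99.51/1 = 99.51
n/ν for O2 = 473.5/8 = 59.19
Smallest n/ν is O2 → limiting reagent.
n(H2O) = (6/8) × 473.5 = 355.1 mol
mass = 355.1 × 18.02 = 6399 g

6400 g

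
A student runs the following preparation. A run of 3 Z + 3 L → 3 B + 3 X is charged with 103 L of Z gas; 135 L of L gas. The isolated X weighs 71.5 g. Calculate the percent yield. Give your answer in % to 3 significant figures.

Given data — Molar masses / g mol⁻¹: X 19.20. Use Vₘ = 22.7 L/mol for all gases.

n(Z) = 103.0 / 22.7 = 4.537 mol
n(L) = 135.0 / 22.7 = 5.947 mol
n/ν → Z: 1.512, L: 1.982; Z is limiting.
theoretical n(X) = (3/3) × 4.537 = 4.537 mol → 87.11 g
% yield = 71.5 / 87.11 × 100 = 82.08 %

82.1 %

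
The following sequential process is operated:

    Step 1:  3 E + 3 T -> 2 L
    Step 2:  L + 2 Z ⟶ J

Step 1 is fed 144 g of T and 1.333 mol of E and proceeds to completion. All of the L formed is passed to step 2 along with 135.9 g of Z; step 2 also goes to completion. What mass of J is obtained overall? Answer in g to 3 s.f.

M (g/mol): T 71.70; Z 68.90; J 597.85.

Step 1:
n(T) = 144.0 / 71.70 = 2.008 mol
n(E) = 1.333 mol
n/ν for T = 2.008/3 = 0.6693
n/ν for E = 1.333/3 = 0.4443
Smallest n/ν is E → limiting reagent.
n(L) produced = (2/3) × 1.333 = 0.8887 mol
Step 2:
n(L) available = 0.8887 mol
n(Z) = 135.9 / 68.90 = 1.972 mol
n/ν for L = 0.8887/1 = 0.8887
n/ν for Z = 1.972/2 = 0.9860
Smallest n/ν is L → limiting reagent.
n(J) = (1/1) × 0.8887 = 0.8887 mol
mass = 0.8887 × 597.85 = 531.3 g

531 g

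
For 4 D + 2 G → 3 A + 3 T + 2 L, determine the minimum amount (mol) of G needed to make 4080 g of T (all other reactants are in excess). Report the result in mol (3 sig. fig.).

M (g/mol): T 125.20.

n(T) = 4080 / 125.20 = 32.59 mol
n(G) = (2/3) × 32.59 = 21.73 mol

21.7 mol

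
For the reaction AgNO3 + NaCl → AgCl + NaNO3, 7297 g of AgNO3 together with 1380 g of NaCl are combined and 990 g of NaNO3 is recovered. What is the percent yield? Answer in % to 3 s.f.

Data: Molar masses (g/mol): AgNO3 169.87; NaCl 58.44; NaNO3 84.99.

n(AgNO3) = 7297 / 169.87 = 42.96 mol
n(NaCl) = 1380 / 58.44 = 23.61 mol
n/ν for AgNO3 = 42.96/1 = 42.96
n/ν for NaCl = 23.61/1 = 23.61
Smallest n/ν is NaCl → limiting reagent.
theoretical n(NaNO3) = (1/1) × 23.61 = 23.61 mol → 2007 g
% yield = 990 / 2007 × 100 = 49.33 %

49.3 %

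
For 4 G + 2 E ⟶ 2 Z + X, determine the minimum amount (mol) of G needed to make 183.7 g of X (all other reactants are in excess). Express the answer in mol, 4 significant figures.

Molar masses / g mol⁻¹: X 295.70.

2.485 mol

n(X) = 183.7 / 295.70 = 0.6212 mol
n(G) = (4/1) × 0.6212 = 2.485 mol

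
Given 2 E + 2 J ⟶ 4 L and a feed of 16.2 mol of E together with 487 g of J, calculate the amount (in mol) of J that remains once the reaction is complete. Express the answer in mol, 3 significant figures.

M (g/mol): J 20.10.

n(E) = 16.20 mol
n(J) = 487.0 / 20.10 = 24.23 mol
n/ν for E = 16.20/2 = 8.100
n/ν for J = 24.23/2 = 12.12
Smallest n/ν is E → limiting reagent.
J consumed = (2/2) × 16.20 = 16.20 mol
J remaining = 24.23 − 16.20 = 8.030 mol

8.03 mol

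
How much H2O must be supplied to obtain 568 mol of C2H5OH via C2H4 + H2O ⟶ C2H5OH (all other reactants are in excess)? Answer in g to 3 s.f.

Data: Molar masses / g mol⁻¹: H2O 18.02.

10200 g

n(C2H5OH) = 568.0 mol
n(H2O) = (1/1) × 568.0 = 568.0 mol
mass = 568.0 × 18.02 = 10240 g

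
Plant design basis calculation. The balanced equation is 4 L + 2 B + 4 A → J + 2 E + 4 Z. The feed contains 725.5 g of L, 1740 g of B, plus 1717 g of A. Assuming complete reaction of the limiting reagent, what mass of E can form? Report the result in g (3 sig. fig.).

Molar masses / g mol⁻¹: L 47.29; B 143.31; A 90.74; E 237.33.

1820 g

n(L) = 725.5 / 47.29 = 15.34 mol
n(B) = 1740 / 143.31 = 12.14 mol
n(A) = 1717 / 90.74 = 18.92 mol
n/ν for L = 15.34/4 = 3.835
n/ν for B = 12.14/2 = 6.070
n/ν for A = 18.92/4 = 4.730
Smallest n/ν is L → limiting reagent.
n(E) = (2/4) × 15.34 = 7.670 mol
mass = 7.670 × 237.33 = 1820 g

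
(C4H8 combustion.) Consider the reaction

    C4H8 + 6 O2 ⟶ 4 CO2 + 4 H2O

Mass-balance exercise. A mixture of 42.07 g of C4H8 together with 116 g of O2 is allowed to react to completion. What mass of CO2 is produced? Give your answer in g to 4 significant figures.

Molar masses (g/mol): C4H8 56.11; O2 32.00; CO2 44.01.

n(C4H8) = 42.07 / 56.11 = 0.7498 mol
n(O2) = 116.0 / 32.00 = 3.625 mol
n/ν → C4H8: 0.7498, O2: 0.6042; O2 is limiting.
n(CO2) = (4/6) × 3.625 = 2.417 mol
mass = 2.417 × 44.01 = 106.4 g

106.4 g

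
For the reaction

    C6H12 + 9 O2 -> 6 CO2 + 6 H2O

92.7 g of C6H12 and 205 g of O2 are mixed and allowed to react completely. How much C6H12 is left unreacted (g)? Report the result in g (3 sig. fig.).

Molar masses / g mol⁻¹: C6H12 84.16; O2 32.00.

n(C6H12) = 92.70 / 84.16 = 1.101 mol
n(O2) = 205.0 / 32.00 = 6.406 mol
n/ν → C6H12: 1.101, O2: 0.7118; O2 is limiting.
C6H12 consumed = (1/9) × 6.406 = 0.7118 mol
C6H12 remaining = 1.101 − 0.7118 = 0.3892 mol
mass = 0.3892 × 84.16 = 32.76 g

32.8 g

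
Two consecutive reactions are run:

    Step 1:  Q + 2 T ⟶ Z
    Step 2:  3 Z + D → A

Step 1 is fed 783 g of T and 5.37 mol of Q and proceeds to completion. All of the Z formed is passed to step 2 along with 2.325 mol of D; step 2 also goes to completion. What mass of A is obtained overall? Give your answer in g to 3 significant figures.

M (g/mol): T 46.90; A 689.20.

Step 1:
n(T) = 783.0 / 46.90 = 16.70 mol
n(Q) = 5.370 mol
n/ν for T = 16.70/2 = 8.350
n/ν for Q = 5.370/1 = 5.370
Smallest n/ν is Q → limiting reagent.
n(Z) produced = (1/1) × 5.370 = 5.370 mol
Step 2:
n(Z) available = 5.370 mol
n(D) = 2.325 mol
n/ν for Z = 5.370/3 = 1.790
n/ν for D = 2.325/1 = 2.325
Smallest n/ν is Z → limiting reagent.
n(A) = (1/3) × 5.370 = 1.790 mol
mass = 1.790 × 689.20 = 1234 g

1230 g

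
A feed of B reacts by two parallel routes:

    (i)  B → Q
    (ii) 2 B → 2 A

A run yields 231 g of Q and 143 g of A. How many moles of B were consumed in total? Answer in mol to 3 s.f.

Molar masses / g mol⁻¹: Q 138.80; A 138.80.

n(Q) = 231 / 138.80 = 1.664 mol
n(A) = 143 / 138.80 = 1.030 mol
n(B) via (i) = (1/1)×1.664 = 1.664 mol
n(B) via (ii) = (2/2)×1.030 = 1.030 mol
total n(B) = 1.664 + 1.030 = 2.694 mol

2.69 mol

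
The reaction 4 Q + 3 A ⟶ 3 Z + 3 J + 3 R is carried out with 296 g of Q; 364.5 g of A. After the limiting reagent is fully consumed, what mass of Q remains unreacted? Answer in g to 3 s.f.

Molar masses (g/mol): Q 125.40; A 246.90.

n(Q) = 296.0 / 125.40 = 2.360 mol
n(A) = 364.5 / 246.90 = 1.476 mol
n/ν → Q: 0.5900, A: 0.4920; A is limiting.
Q consumed = (4/3) × 1.476 = 1.968 mol
Q remaining = 2.360 − 1.968 = 0.3920 mol
mass = 0.3920 × 125.40 = 49.16 g

49.2 g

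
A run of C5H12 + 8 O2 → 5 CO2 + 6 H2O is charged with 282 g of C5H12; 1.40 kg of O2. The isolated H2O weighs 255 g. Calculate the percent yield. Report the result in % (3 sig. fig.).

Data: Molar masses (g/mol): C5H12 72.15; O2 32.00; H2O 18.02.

60.3 %

n(C5H12) = 282.0 / 72.15 = 3.909 mol
n(O2) = 1.400×1000 / 32.00 = 43.75 mol
n/ν → C5H12: 3.909, O2: 5.469; C5H12 is limiting.
theoretical n(H2O) = (6/1) × 3.909 = 23.45 mol → 422.6 g
% yield = 255 / 422.6 × 100 = 60.34 %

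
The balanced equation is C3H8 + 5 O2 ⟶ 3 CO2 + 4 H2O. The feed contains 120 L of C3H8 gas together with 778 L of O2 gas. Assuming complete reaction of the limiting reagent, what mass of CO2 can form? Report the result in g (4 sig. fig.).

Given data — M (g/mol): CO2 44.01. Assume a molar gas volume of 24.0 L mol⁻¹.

660.2 g

n(C3H8) = 120.0 / 24.0 = 5.000 mol
n(O2) = 778.0 / 24.0 = 32.42 mol
n/ν for C3H8 = 5.000/1 = 5.000
n/ν for O2 = 32.42/5 = 6.484
Smallest n/ν is C3H8 → limiting reagent.
n(CO2) = (3/1) × 5.000 = 15.00 mol
mass = 15.00 × 44.01 = 660.2 g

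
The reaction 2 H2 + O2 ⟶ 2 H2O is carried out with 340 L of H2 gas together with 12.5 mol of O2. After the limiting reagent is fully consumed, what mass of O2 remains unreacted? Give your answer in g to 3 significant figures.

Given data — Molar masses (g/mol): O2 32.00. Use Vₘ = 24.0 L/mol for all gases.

173 g

n(H2) = 340.0 / 24.0 = 14.17 mol
n(O2) = 12.50 mol
n/ν for H2 = 14.17/2 = 7.085
n/ν for O2 = 12.50/1 = 12.50
Smallest n/ν is H2 → limiting reagent.
O2 consumed = (1/2) × 14.17 = 7.085 mol
O2 remaining = 12.50 − 7.085 = 5.415 mol
mass = 5.415 × 32.00 = 173.3 g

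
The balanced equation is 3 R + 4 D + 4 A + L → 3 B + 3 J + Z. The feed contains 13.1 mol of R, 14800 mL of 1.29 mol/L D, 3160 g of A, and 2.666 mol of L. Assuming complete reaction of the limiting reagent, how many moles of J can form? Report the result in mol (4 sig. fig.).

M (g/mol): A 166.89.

7.998 mol

n(R) = 13.10 mol
n(D) = 1.29 × 14800/1000 = 19.09 mol
n(A) = 3160 / 166.89 = 18.93 mol
n(L) = 2.666 mol
n/ν for R = 13.10/3 = 4.367
n/ν for D = 19.09/4 = 4.773
n/ν for A = 18.93/4 = 4.733
n/ν for L = 2.666/1 = 2.666
Smallest n/ν is L → limiting reagent.
n(J) = (3/1) × 2.666 = 7.998 mol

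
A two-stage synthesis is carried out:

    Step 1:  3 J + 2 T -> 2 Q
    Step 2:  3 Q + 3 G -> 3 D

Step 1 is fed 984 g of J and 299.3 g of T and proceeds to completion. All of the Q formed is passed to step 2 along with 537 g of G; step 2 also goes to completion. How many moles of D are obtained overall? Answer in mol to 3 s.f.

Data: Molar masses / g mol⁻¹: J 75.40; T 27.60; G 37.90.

8.70 mol

Step 1:
n(J) = 984.0 / 75.40 = 13.05 mol
n(T) = 299.3 / 27.60 = 10.84 mol
n/ν → J: 4.350, T: 5.420; J is limiting.
n(Q) produced = (2/3) × 13.05 = 8.700 mol
Step 2:
n(Q) available = 8.700 mol
n(G) = 537.0 / 37.90 = 14.17 mol
n/ν → Q: 2.900, G: 4.723; Q is limiting.
n(D) = (3/3) × 8.700 = 8.700 mol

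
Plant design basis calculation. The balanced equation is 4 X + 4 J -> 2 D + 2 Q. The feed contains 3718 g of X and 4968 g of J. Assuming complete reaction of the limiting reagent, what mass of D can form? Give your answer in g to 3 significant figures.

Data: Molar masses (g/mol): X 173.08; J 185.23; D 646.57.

n(X) = 3718 / 173.08 = 21.48 mol
n(J) = 4968 / 185.23 = 26.82 mol
n/ν for X = 21.48/4 = 5.370
n/ν for J = 26.82/4 = 6.705
Smallest n/ν is X → limiting reagent.
n(D) = (2/4) × 21.48 = 10.74 mol
mass = 10.74 × 646.57 = 6944 g

6940 g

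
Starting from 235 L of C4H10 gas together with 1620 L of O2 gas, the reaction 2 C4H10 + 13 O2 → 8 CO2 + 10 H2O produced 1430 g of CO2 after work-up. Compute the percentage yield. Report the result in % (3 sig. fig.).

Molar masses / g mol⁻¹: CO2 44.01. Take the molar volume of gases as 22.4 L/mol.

n(C4H10) = 235.0 / 22.4 = 10.49 mol
n(O2) = 1620 / 22.4 = 72.32 mol
n/ν for C4H10 = 10.49/2 = 5.245
n/ν for O2 = 72.32/13 = 5.563
Smallest n/ν is C4H10 → limiting reagent.
theoretical n(CO2) = (8/2) × 10.49 = 41.96 mol → 1847 g
% yield = 1430 / 1847 × 100 = 77.42 %

77.4 %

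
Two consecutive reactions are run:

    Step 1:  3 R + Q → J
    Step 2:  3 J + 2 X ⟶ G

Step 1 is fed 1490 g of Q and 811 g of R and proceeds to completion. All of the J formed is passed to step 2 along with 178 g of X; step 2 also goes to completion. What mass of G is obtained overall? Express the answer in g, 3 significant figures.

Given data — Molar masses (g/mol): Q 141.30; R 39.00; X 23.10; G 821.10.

1900 g

Step 1:
n(Q) = 1490 / 141.30 = 10.54 mol
n(R) = 811.0 / 39.00 = 20.79 mol
n/ν → Q: 10.54, R: 6.930; R is limiting.
n(J) produced = (1/3) × 20.79 = 6.930 mol
Step 2:
n(J) available = 6.930 mol
n(X) = 178.0 / 23.10 = 7.706 mol
n/ν → J: 2.310, X: 3.853; J is limiting.
n(G) = (1/3) × 6.930 = 2.310 mol
mass = 2.310 × 821.10 = 1897 g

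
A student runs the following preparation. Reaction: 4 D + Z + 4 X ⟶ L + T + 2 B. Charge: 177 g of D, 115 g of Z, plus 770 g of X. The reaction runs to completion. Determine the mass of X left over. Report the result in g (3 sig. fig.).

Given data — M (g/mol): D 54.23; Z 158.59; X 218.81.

n(D) = 177.0 / 54.23 = 3.264 mol
n(Z) = 115.0 / 158.59 = 0.7251 mol
n(X) = 770.0 / 218.81 = 3.519 mol
n/ν for D = 3.264/4 = 0.8160
n/ν for Z = 0.7251/1 = 0.7251
n/ν for X = 3.519/4 = 0.8798
Smallest n/ν is Z → limiting reagent.
X consumed = (4/1) × 0.7251 = 2.900 mol
X remaining = 3.519 − 2.900 = 0.6190 mol
mass = 0.6190 × 218.81 = 135.4 g

135 g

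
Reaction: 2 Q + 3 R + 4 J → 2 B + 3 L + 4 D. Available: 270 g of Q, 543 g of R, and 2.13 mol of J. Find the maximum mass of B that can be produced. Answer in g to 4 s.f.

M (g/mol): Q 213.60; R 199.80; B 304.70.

324.5 g

n(Q) = 270.0 / 213.60 = 1.264 mol
n(R) = 543.0 / 199.80 = 2.718 mol
n(J) = 2.130 mol
n/ν → Q: 0.6320, R: 0.9060, J: 0.5325; J is limiting.
n(B) = (2/4) × 2.130 = 1.065 mol
mass = 1.065 × 304.70 = 324.5 g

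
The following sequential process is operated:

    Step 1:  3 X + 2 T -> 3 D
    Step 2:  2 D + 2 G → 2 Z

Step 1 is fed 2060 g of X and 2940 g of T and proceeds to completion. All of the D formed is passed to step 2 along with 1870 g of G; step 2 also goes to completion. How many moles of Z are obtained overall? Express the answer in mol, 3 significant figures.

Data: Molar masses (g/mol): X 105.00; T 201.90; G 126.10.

Step 1:
n(X) = 2060 / 105.00 = 19.62 mol
n(T) = 2940 / 201.90 = 14.56 mol
n/ν for X = 19.62/3 = 6.540
n/ν for T = 14.56/2 = 7.280
Smallest n/ν is X → limiting reagent.
n(D) produced = (3/3) × 19.62 = 19.62 mol
Step 2:
n(D) available = 19.62 mol
n(G) = 1870 / 126.10 = 14.83 mol
n/ν for D = 19.62/2 = 9.810
n/ν for G = 14.83/2 = 7.415
Smallest n/ν is G → limiting reagent.
n(Z) = (2/2) × 14.83 = 14.83 mol

14.8 mol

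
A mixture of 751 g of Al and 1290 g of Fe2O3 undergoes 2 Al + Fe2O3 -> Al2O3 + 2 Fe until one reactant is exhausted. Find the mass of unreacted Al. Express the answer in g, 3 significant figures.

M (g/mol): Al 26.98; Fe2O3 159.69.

n(Al) = 751.0 / 26.98 = 27.84 mol
n(Fe2O3) = 1290 / 159.69 = 8.078 mol
n/ν for Al = 27.84/2 = 13.92
n/ν for Fe2O3 = 8.078/1 = 8.078
Smallest n/ν is Fe2O3 → limiting reagent.
Al consumed = (2/1) × 8.078 = 16.16 mol
Al remaining = 27.84 − 16.16 = 11.68 mol
mass = 11.68 × 26.98 = 315.1 g

315 g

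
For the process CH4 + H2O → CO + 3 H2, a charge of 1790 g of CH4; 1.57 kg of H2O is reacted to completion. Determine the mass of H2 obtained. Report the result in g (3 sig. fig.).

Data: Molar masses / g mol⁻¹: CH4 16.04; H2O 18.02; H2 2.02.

528 g

n(CH4) = 1790 / 16.04 = 111.6 mol
n(H2O) = 1.570×1000 / 18.02 = 87.13 mol
n/ν for CH4 = 111.6/1 = 111.6
n/ν for H2O = 87.13/1 = 87.13
Smallest n/ν is H2O → limiting reagent.
n(H2) = (3/1) × 87.13 = 261.4 mol
mass = 261.4 × 2.02 = 528.0 g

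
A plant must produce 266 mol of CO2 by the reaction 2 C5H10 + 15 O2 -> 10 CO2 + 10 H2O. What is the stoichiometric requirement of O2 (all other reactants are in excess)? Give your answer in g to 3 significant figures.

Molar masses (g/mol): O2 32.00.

n(CO2) = 266.0 mol
n(O2) = (15/10) × 266.0 = 399.0 mol
mass = 399.0 × 32.00 = 12770 g

12800 g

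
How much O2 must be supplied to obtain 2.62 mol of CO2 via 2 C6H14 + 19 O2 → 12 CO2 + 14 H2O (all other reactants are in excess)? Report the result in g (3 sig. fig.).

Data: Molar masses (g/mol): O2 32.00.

133 g

n(CO2) = 2.620 mol
n(O2) = (19/12) × 2.620 = 4.148 mol
mass = 4.148 × 32.00 = 132.7 g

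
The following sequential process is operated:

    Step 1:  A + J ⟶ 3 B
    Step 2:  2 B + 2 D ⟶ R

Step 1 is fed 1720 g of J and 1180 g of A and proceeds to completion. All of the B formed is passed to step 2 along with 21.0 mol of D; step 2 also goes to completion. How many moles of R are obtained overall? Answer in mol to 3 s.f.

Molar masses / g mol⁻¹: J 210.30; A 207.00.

Step 1:
n(J) = 1720 / 210.30 = 8.179 mol
n(A) = 1180 / 207.00 = 5.700 mol
n/ν for J = 8.179/1 = 8.179
n/ν for A = 5.700/1 = 5.700
Smallest n/ν is A → limiting reagent.
n(B) produced = (3/1) × 5.700 = 17.10 mol
Step 2:
n(B) available = 17.10 mol
n(D) = 21.00 mol
n/ν for B = 17.10/2 = 8.550
n/ν for D = 21.00/2 = 10.50
Smallest n/ν is B → limiting reagent.
n(R) = (1/2) × 17.10 = 8.550 mol

8.55 mol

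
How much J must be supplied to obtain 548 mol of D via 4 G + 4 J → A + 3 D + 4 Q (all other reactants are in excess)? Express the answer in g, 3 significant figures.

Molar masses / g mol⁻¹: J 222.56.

163000 g

n(D) = 548.0 mol
n(J) = (4/3) × 548.0 = 730.7 mol
mass = 730.7 × 222.56 = 162600 g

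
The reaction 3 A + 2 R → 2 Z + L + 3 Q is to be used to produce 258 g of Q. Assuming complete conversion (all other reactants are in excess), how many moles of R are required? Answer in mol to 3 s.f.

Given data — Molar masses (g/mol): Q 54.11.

n(Q) = 258 / 54.11 = 4.768 mol
n(R) = (2/3) × 4.768 = 3.179 mol

3.18 mol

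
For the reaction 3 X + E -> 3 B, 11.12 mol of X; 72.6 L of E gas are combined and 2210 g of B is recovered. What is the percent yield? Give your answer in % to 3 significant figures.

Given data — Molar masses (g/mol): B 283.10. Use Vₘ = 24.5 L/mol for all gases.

87.8 %

n(X) = 11.12 mol
n(E) = 72.60 / 24.5 = 2.963 mol
n/ν → X: 3.707, E: 2.963; E is limiting.
theoretical n(B) = (3/1) × 2.963 = 8.889 mol → 2516 g
% yield = 2210 / 2516 × 100 = 87.84 %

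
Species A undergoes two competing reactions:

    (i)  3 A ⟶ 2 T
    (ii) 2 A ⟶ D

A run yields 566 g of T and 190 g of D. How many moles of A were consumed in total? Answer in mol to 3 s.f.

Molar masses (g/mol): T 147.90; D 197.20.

n(T) = 566 / 147.90 = 3.827 mol
n(D) = 190 / 197.20 = 0.9635 mol
n(A) via (i) = (3/2)×3.827 = 5.741 mol
n(A) via (ii) = (2/1)×0.9635 = 1.927 mol
total n(A) = 5.741 + 1.927 = 7.668 mol

7.67 mol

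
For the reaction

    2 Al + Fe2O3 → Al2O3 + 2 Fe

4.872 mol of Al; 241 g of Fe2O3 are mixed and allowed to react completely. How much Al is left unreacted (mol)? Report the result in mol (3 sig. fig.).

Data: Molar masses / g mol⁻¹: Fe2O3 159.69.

n(Al) = 4.872 mol
n(Fe2O3) = 241.0 / 159.69 = 1.509 mol
n/ν for Al = 4.872/2 = 2.436
n/ν for Fe2O3 = 1.509/1 = 1.509
Smallest n/ν is Fe2O3 → limiting reagent.
Al consumed = (2/1) × 1.509 = 3.018 mol
Al remaining = 4.872 − 3.018 = 1.854 mol

1.85 mol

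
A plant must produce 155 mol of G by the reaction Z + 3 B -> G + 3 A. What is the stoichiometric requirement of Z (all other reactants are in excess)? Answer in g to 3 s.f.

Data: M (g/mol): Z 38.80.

n(G) = 155.0 mol
n(Z) = (1/1) × 155.0 = 155.0 mol
mass = 155.0 × 38.80 = 6014 g

6010 g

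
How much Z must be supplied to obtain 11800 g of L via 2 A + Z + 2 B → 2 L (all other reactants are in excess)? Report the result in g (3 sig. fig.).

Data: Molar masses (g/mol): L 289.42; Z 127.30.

n(L) = 11800 / 289.42 = 40.77 mol
n(Z) = (1/2) × 40.77 = 20.39 mol
mass = 20.39 × 127.30 = 2596 g

2600 g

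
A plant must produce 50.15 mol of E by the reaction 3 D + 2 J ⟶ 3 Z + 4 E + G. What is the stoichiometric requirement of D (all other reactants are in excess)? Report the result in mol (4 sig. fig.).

37.61 mol

n(E) = 50.15 mol
n(D) = (3/4) × 50.15 = 37.61 mol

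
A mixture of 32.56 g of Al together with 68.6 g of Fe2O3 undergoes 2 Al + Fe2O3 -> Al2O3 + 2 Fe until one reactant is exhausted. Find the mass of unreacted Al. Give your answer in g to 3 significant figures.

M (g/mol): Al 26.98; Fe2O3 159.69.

n(Al) = 32.56 / 26.98 = 1.207 mol
n(Fe2O3) = 68.60 / 159.69 = 0.4296 mol
n/ν for Al = 1.207/2 = 0.6035
n/ν for Fe2O3 = 0.4296/1 = 0.4296
Smallest n/ν is Fe2O3 → limiting reagent.
Al consumed = (2/1) × 0.4296 = 0.8592 mol
Al remaining = 1.207 − 0.8592 = 0.3478 mol
mass = 0.3478 × 26.98 = 9.384 g

9.38 g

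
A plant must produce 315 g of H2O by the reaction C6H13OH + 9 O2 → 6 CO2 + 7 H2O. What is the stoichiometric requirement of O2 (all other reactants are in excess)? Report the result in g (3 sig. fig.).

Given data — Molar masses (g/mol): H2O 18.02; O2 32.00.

n(H2O) = 315 / 18.02 = 17.48 mol
n(O2) = (9/7) × 17.48 = 22.47 mol
mass = 22.47 × 32.00 = 719.0 g

719 g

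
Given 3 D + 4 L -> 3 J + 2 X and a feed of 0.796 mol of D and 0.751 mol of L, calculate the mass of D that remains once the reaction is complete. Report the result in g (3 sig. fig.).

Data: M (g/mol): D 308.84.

71.9 g

n(D) = 0.7960 mol
n(L) = 0.7510 mol
n/ν → D: 0.2653, L: 0.1878; L is limiting.
D consumed = (3/4) × 0.7510 = 0.5633 mol
D remaining = 0.7960 − 0.5633 = 0.2327 mol
mass = 0.2327 × 308.84 = 71.87 g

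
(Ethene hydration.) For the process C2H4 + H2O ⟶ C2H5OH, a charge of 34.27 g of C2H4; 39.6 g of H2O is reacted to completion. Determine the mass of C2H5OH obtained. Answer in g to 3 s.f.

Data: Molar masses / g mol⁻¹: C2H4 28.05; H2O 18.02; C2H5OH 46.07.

n(C2H4) = 34.27 / 28.05 = 1.222 mol
n(H2O) = 39.60 / 18.02 = 2.198 mol
n/ν → C2H4: 1.222, H2O: 2.198; C2H4 is limiting.
n(C2H5OH) = (1/1) × 1.222 = 1.222 mol
mass = 1.222 × 46.07 = 56.30 g

56.3 g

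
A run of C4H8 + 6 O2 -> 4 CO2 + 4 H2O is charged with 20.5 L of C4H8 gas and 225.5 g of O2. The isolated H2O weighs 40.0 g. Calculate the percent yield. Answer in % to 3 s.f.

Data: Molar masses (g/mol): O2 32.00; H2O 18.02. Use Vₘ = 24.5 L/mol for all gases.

n(C4H8) = 20.50 / 24.5 = 0.8367 mol
n(O2) = 225.5 / 32.00 = 7.047 mol
n/ν → C4H8: 0.8367, O2: 1.175; C4H8 is limiting.
theoretical n(H2O) = (4/1) × 0.8367 = 3.347 mol → 60.31 g
% yield = 40.0 / 60.31 × 100 = 66.32 %

66.3 %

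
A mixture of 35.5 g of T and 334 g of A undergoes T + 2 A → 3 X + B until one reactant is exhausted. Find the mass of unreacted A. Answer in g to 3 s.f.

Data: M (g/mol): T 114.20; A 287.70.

n(T) = 35.50 / 114.20 = 0.3109 mol
n(A) = 334.0 / 287.70 = 1.161 mol
n/ν for T = 0.3109/1 = 0.3109
n/ν for A = 1.161/2 = 0.5805
Smallest n/ν is T → limiting reagent.
A consumed = (2/1) × 0.3109 = 0.6218 mol
A remaining = 1.161 − 0.6218 = 0.5392 mol
mass = 0.5392 × 287.70 = 155.1 g

155 g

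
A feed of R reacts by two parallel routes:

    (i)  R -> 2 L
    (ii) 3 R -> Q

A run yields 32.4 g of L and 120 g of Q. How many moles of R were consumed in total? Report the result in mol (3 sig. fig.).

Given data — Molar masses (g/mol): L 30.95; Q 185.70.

n(L) = 32.4 / 30.95 = 1.047 mol
n(Q) = 120 / 185.70 = 0.6462 mol
n(R) via (i) = (1/2)×1.047 = 0.5235 mol
n(R) via (ii) = (3/1)×0.6462 = 1.939 mol
total n(R) = 0.5235 + 1.939 = 2.463 mol

2.46 mol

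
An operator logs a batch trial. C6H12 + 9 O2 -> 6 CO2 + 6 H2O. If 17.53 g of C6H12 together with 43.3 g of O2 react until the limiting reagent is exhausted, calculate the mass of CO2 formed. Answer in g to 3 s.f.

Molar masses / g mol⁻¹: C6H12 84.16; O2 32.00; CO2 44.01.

n(C6H12) = 17.53 / 84.16 = 0.2083 mol
n(O2) = 43.30 / 32.00 = 1.353 mol
n/ν for C6H12 = 0.2083/1 = 0.2083
n/ν for O2 = 1.353/9 = 0.1503
Smallest n/ν is O2 → limiting reagent.
n(CO2) = (6/9) × 1.353 = 0.9020 mol
mass = 0.9020 × 44.01 = 39.70 g

39.7 g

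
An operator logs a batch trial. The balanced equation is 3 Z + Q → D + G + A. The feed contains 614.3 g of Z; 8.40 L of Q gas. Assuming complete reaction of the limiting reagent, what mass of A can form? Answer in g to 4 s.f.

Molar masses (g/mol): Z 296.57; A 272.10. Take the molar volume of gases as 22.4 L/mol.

102.0 g

n(Z) = 614.3 / 296.57 = 2.071 mol
n(Q) = 8.400 / 22.4 = 0.3750 mol
n/ν → Z: 0.6903, Q: 0.3750; Q is limiting.
n(A) = (1/1) × 0.3750 = 0.3750 mol
mass = 0.3750 × 272.10 = 102.0 g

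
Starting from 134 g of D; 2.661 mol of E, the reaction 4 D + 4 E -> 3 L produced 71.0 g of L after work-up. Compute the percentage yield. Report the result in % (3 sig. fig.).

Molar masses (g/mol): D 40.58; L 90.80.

n(D) = 134.0 / 40.58 = 3.302 mol
n(E) = 2.661 mol
n/ν for D = 3.302/4 = 0.8255
n/ν for E = 2.661/4 = 0.6653
Smallest n/ν is E → limiting reagent.
theoretical n(L) = (3/4) × 2.661 = 1.996 mol → 181.2 g
% yield = 71.0 / 181.2 × 100 = 39.18 %

39.2 %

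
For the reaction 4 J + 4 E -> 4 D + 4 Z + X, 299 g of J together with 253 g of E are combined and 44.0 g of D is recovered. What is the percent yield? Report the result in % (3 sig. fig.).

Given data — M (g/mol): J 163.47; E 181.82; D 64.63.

n(J) = 299.0 / 163.47 = 1.829 mol
n(E) = 253.0 / 181.82 = 1.391 mol
n/ν for J = 1.829/4 = 0.4573
n/ν for E = 1.391/4 = 0.3478
Smallest n/ν is E → limiting reagent.
theoretical n(D) = (4/4) × 1.391 = 1.391 mol → 89.90 g
% yield = 44.0 / 89.90 × 100 = 48.94 %

48.9 %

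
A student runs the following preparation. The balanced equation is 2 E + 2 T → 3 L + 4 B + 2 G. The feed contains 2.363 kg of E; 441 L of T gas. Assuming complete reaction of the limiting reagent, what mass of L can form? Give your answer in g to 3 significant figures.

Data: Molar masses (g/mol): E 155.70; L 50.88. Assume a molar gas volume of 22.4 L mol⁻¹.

n(E) = 2.363×1000 / 155.70 = 15.18 mol
n(T) = 441.0 / 22.4 = 19.69 mol
n/ν → E: 7.590, T: 9.845; E is limiting.
n(L) = (3/2) × 15.18 = 22.77 mol
mass = 22.77 × 50.88 = 1159 g

1160 g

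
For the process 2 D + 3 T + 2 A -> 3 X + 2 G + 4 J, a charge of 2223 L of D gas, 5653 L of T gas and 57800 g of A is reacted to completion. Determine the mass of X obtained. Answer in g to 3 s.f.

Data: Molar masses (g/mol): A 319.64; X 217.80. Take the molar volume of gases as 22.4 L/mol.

32400 g

n(D) = 2223 / 22.4 = 99.24 mol
n(T) = 5653 / 22.4 = 252.4 mol
n(A) = 57800 / 319.64 = 180.8 mol
n/ν for D = 99.24/2 = 49.62
n/ν for T = 252.4/3 = 84.13
n/ν for A = 180.8/2 = 90.40
Smallest n/ν is D → limiting reagent.
n(X) = (3/2) × 99.24 = 148.9 mol
mass = 148.9 × 217.80 = 32430 g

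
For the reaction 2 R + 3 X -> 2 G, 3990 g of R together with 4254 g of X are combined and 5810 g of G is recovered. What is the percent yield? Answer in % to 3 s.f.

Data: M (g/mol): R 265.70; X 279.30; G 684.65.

83.6 %

n(R) = 3990 / 265.70 = 15.02 mol
n(X) = 4254 / 279.30 = 15.23 mol
n/ν for R = 15.02/2 = 7.510
n/ν for X = 15.23/3 = 5.077
Smallest n/ν is X → limiting reagent.
theoretical n(G) = (2/3) × 15.23 = 10.15 mol → 6949 g
% yield = 5810 / 6949 × 100 = 83.61 %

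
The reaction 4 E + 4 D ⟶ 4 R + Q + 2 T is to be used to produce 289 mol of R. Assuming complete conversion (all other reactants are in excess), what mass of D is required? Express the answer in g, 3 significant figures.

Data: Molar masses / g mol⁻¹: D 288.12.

n(R) = 289.0 mol
n(D) = (4/4) × 289.0 = 289.0 mol
mass = 289.0 × 288.12 = 83270 g

83300 g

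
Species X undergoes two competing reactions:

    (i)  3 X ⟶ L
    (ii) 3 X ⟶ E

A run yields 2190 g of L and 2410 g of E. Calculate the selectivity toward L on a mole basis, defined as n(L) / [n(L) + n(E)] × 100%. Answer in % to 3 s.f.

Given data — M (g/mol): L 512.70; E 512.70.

47.6 %

n(L) = 2190 / 512.70 = 4.272 mol
n(E) = 2410 / 512.70 = 4.701 mol
selectivity = 4.272/(4.272+4.701) × 100 = 47.61 %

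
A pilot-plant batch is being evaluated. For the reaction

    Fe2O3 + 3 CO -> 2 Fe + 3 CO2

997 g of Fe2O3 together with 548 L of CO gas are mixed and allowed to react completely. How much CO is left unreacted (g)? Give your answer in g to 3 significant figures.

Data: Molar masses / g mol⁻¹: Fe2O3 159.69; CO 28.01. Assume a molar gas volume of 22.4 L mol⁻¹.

161 g

n(Fe2O3) = 997.0 / 159.69 = 6.243 mol
n(CO) = 548.0 / 22.4 = 24.46 mol
n/ν for Fe2O3 = 6.243/1 = 6.243
n/ν for CO = 24.46/3 = 8.153
Smallest n/ν is Fe2O3 → limiting reagent.
CO consumed = (3/1) × 6.243 = 18.73 mol
CO remaining = 24.46 − 18.73 = 5.730 mol
mass = 5.730 × 28.01 = 160.5 g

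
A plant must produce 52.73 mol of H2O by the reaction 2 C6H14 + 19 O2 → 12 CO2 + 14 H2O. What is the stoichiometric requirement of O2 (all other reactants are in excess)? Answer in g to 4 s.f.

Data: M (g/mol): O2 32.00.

n(H2O) = 52.73 mol
n(O2) = (19/14) × 52.73 = 71.56 mol
mass = 71.56 × 32.00 = 2290 g

2290 g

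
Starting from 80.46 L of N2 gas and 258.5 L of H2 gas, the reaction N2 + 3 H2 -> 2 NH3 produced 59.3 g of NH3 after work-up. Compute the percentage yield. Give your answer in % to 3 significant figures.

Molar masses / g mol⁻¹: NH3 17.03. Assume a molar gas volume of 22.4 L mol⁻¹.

n(N2) = 80.46 / 22.4 = 3.592 mol
n(H2) = 258.5 / 22.4 = 11.54 mol
n/ν → N2: 3.592, H2: 3.847; N2 is limiting.
theoretical n(NH3) = (2/1) × 3.592 = 7.184 mol → 122.3 g
% yield = 59.3 / 122.3 × 100 = 48.49 %

48.5 %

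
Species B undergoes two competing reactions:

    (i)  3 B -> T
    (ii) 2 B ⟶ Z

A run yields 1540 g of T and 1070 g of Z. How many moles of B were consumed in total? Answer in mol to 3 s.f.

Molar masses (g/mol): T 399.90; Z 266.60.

19.6 mol

n(T) = 1540 / 399.90 = 3.851 mol
n(Z) = 1070 / 266.60 = 4.014 mol
n(B) via (i) = (3/1)×3.851 = 11.55 mol
n(B) via (ii) = (2/1)×4.014 = 8.028 mol
total n(B) = 11.55 + 8.028 = 19.58 mol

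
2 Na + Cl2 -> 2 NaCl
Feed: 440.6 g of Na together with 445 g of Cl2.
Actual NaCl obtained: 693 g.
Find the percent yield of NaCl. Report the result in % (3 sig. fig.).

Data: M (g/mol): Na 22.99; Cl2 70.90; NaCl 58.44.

n(Na) = 440.6 / 22.99 = 19.16 mol
n(Cl2) = 445.0 / 70.90 = 6.276 mol
n/ν → Na: 9.580, Cl2: 6.276; Cl2 is limiting.
theoretical n(NaCl) = (2/1) × 6.276 = 12.55 mol → 733.4 g
% yield = 693 / 733.4 × 100 = 94.49 %

94.5 %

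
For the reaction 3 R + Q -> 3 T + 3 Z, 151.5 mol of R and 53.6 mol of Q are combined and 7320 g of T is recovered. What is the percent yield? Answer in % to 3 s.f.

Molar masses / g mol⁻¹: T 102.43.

47.2 %

n(R) = 151.5 mol
n(Q) = 53.60 mol
n/ν for R = 151.5/3 = 50.50
n/ν for Q = 53.60/1 = 53.60
Smallest n/ν is R → limiting reagent.
theoretical n(T) = (3/3) × 151.5 = 151.5 mol → 15520 g
% yield = 7320 / 15520 × 100 = 47.16 %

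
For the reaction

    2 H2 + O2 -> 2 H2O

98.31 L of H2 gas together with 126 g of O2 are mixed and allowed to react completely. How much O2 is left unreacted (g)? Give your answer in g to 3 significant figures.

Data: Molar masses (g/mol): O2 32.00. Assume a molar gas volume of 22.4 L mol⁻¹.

55.8 g

n(H2) = 98.31 / 22.4 = 4.389 mol
n(O2) = 126.0 / 32.00 = 3.938 mol
n/ν for H2 = 4.389/2 = 2.195
n/ν for O2 = 3.938/1 = 3.938
Smallest n/ν is H2 → limiting reagent.
O2 consumed = (1/2) × 4.389 = 2.195 mol
O2 remaining = 3.938 − 2.195 = 1.743 mol
mass = 1.743 × 32.00 = 55.78 g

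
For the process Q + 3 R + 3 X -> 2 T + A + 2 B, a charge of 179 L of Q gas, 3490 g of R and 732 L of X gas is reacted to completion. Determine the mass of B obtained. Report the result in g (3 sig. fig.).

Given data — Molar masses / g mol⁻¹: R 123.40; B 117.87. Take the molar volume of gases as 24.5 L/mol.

1720 g

n(Q) = 179.0 / 24.5 = 7.306 mol
n(R) = 3490 / 123.40 = 28.28 mol
n(X) = 732.0 / 24.5 = 29.88 mol
n/ν for Q = 7.306/1 = 7.306
n/ν for R = 28.28/3 = 9.427
n/ν for X = 29.88/3 = 9.960
Smallest n/ν is Q → limiting reagent.
n(B) = (2/1) × 7.306 = 14.61 mol
mass = 14.61 × 117.87 = 1722 g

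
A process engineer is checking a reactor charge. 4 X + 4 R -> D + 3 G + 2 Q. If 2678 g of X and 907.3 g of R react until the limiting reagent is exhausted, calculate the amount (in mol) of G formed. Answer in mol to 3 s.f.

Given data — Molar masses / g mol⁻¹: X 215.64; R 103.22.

6.59 mol

n(X) = 2678 / 215.64 = 12.42 mol
n(R) = 907.3 / 103.22 = 8.790 mol
n/ν → X: 3.105, R: 2.198; R is limiting.
n(G) = (3/4) × 8.790 = 6.593 mol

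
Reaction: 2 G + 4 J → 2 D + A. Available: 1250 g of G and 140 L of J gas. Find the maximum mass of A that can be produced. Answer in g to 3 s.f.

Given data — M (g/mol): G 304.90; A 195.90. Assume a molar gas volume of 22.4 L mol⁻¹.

306 g

n(G) = 1250 / 304.90 = 4.100 mol
n(J) = 140.0 / 22.4 = 6.250 mol
n/ν → G: 2.050, J: 1.563; J is limiting.
n(A) = (1/4) × 6.250 = 1.563 mol
mass = 1.563 × 195.90 = 306.2 g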